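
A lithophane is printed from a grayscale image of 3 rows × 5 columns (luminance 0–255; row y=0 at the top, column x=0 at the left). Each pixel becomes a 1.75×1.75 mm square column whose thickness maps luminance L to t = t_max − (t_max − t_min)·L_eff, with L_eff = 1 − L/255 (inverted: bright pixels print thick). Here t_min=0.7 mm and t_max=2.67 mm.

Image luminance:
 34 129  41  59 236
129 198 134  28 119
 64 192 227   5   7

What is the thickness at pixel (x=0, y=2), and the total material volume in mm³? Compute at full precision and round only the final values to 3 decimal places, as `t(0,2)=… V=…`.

t(0,2)=1.194 V=70.058

span = t_max - t_min = 2.67 - 0.7 = 1.970
L(0,2) = 64, L_eff = 1 - 64/255 = 0.749020 (inverted)
t(0,2) = 2.67 - 1.970·0.749020 = 1.194
Σt over all 3·5 pixels = 48612/2125 ≈ 22.8762353
V = pitch²·Σt = 1.75²·48612/2125 = 70.058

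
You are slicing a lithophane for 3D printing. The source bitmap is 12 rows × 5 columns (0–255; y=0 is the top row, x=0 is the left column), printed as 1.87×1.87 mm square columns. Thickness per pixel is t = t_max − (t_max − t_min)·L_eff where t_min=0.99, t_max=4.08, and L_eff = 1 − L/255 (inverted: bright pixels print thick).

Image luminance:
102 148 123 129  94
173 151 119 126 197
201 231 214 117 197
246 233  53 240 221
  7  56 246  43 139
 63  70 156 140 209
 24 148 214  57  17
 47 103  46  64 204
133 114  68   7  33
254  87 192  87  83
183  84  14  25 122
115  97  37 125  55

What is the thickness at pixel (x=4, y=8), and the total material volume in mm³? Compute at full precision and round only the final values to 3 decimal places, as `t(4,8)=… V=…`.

span = t_max - t_min = 4.08 - 0.99 = 3.090
L(4,8) = 33, L_eff = 1 - 33/255 = 0.870588 (inverted)
t(4,8) = 4.08 - 3.090·0.870588 = 1.390
Σt over all 12·5 pixels = 1255049/8500 ≈ 147.6528235
V = pitch²·Σt = 1.87²·1255049/8500 = 516.327

t(4,8)=1.390 V=516.327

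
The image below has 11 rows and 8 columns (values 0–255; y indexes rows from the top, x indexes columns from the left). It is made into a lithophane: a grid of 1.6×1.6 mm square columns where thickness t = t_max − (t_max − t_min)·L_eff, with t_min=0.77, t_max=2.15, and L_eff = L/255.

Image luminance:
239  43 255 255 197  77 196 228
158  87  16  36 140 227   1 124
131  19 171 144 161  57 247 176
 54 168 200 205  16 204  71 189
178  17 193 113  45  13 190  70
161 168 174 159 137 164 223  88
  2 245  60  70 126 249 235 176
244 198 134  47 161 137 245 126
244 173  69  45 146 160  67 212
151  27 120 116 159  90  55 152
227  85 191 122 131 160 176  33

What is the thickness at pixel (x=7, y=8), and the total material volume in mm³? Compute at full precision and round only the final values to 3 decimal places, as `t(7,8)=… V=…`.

t(7,8)=1.003 V=316.011

span = t_max - t_min = 2.15 - 0.77 = 1.380
L(7,8) = 212, L_eff = 212/255 = 0.831373
t(7,8) = 2.15 - 1.380·0.831373 = 1.003
Σt over all 11·8 pixels = 524627/4250 ≈ 123.4416471
V = pitch²·Σt = 1.6²·524627/4250 = 316.011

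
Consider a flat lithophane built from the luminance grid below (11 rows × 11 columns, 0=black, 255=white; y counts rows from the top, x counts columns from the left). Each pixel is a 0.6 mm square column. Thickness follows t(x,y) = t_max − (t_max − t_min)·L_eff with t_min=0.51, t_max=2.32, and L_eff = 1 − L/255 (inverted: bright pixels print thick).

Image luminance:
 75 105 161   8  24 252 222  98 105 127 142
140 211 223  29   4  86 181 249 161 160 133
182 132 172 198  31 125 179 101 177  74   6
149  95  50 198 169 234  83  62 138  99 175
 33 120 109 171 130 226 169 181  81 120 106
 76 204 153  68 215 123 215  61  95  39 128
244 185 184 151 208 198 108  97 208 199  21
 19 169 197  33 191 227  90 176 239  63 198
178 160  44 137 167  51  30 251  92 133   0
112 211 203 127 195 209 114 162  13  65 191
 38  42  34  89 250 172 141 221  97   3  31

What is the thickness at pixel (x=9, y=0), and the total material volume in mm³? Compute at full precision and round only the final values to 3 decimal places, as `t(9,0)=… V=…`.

t(9,0)=1.411 V=62.886

span = t_max - t_min = 2.32 - 0.51 = 1.810
L(9,0) = 127, L_eff = 1 - 127/255 = 0.501961 (inverted)
t(9,0) = 2.32 - 1.810·0.501961 = 1.411
Σt over all 11·11 pixels = 4454401/25500 ≈ 174.6823922
V = pitch²·Σt = 0.6²·4454401/25500 = 62.886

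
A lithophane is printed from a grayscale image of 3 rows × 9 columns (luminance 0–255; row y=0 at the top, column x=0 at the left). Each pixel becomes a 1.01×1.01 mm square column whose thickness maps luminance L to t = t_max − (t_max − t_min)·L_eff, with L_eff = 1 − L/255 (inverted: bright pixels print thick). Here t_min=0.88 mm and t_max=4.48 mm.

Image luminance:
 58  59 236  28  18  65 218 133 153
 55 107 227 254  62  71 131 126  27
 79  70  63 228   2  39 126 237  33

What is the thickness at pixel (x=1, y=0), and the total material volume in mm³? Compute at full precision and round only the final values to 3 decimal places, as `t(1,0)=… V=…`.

span = t_max - t_min = 4.48 - 0.88 = 3.600
L(1,0) = 59, L_eff = 1 - 59/255 = 0.768627 (inverted)
t(1,0) = 4.48 - 3.600·0.768627 = 1.713
Σt over all 3·9 pixels = 27528/425 ≈ 64.7717647
V = pitch²·Σt = 1.01²·27528/425 = 66.074

t(1,0)=1.713 V=66.074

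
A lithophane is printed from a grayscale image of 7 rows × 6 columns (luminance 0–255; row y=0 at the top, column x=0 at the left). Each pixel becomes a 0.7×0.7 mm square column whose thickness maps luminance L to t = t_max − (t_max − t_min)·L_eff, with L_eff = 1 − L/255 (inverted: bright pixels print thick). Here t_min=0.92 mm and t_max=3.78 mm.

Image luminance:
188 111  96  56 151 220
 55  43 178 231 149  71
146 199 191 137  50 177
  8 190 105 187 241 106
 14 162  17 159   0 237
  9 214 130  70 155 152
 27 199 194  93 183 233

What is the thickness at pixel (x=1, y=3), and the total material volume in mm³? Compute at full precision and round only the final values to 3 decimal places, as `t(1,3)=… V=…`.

span = t_max - t_min = 3.78 - 0.92 = 2.860
L(1,3) = 190, L_eff = 1 - 190/255 = 0.254902 (inverted)
t(1,3) = 3.78 - 2.860·0.254902 = 3.051
Σt over all 7·6 pixels = 642011/6375 ≈ 100.7076078
V = pitch²·Σt = 0.7²·642011/6375 = 49.347

t(1,3)=3.051 V=49.347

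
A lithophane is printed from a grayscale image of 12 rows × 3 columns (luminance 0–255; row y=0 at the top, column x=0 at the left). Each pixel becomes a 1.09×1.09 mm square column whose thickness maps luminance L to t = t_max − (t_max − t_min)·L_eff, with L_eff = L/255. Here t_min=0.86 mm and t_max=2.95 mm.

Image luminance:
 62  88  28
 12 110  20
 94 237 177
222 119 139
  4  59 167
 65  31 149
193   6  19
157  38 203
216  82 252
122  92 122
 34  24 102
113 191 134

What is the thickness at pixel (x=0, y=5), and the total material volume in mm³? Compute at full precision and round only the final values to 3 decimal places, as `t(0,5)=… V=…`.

span = t_max - t_min = 2.95 - 0.86 = 2.090
L(0,5) = 65, L_eff = 65/255 = 0.254902
t(0,5) = 2.95 - 2.090·0.254902 = 2.417
Σt over all 12·3 pixels = 1896553/25500 ≈ 74.3746275
V = pitch²·Σt = 1.09²·1896553/25500 = 88.364

t(0,5)=2.417 V=88.364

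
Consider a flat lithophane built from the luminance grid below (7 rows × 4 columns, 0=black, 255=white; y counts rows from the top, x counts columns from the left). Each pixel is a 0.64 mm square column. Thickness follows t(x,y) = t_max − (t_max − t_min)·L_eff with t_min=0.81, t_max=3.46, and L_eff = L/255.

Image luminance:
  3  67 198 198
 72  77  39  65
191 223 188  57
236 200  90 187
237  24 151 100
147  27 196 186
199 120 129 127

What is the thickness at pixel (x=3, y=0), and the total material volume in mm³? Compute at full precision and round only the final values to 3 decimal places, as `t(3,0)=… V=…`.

span = t_max - t_min = 3.46 - 0.81 = 2.650
L(3,0) = 198, L_eff = 198/255 = 0.776471
t(3,0) = 3.46 - 2.650·0.776471 = 1.402
Σt over all 7·4 pixels = 148093/2550 ≈ 58.0756863
V = pitch²·Σt = 0.64²·148093/2550 = 23.788

t(3,0)=1.402 V=23.788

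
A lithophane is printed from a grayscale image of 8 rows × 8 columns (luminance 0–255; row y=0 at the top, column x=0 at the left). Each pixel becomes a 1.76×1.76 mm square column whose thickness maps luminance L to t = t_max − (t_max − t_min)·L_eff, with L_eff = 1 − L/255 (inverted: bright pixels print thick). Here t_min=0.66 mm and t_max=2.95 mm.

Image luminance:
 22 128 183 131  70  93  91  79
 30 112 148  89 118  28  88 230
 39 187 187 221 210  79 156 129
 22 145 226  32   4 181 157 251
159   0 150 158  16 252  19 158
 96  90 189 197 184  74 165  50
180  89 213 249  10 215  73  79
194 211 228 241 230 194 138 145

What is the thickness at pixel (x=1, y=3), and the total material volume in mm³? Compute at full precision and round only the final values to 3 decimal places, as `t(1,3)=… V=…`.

span = t_max - t_min = 2.95 - 0.66 = 2.290
L(1,3) = 145, L_eff = 1 - 145/255 = 0.431373 (inverted)
t(1,3) = 2.95 - 2.290·0.431373 = 1.962
Σt over all 8·8 pixels = 756592/6375 ≈ 118.6810980
V = pitch²·Σt = 1.76²·756592/6375 = 367.627

t(1,3)=1.962 V=367.627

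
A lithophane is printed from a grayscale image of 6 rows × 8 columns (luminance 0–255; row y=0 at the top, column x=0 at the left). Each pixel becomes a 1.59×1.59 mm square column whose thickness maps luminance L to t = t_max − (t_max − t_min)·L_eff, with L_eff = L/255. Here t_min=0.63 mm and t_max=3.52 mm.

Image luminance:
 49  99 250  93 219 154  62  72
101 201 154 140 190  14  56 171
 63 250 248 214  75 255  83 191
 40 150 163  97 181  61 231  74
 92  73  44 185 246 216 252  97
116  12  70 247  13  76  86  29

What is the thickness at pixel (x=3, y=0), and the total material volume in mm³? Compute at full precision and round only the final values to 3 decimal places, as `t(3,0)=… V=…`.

span = t_max - t_min = 3.52 - 0.63 = 2.890
L(3,0) = 93, L_eff = 93/255 = 0.364706
t(3,0) = 3.52 - 2.890·0.364706 = 2.466
Σt over all 6·8 pixels = 98.07
V = pitch²·Σt = 1.59²·98.07 = 247.931

t(3,0)=2.466 V=247.931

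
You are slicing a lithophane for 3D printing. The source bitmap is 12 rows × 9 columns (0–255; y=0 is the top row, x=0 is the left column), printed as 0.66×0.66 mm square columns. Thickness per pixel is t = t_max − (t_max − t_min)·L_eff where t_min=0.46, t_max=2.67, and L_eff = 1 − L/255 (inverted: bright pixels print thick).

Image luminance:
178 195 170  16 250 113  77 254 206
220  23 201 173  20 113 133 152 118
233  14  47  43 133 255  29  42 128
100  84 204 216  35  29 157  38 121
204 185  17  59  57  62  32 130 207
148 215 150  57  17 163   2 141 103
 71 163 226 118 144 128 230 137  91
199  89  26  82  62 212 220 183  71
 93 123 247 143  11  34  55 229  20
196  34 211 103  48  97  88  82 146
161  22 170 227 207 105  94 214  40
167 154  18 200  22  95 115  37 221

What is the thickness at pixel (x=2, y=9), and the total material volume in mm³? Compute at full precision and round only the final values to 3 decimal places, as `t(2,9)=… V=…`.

t(2,9)=2.289 V=71.284

span = t_max - t_min = 2.67 - 0.46 = 2.210
L(2,9) = 211, L_eff = 1 - 211/255 = 0.172549 (inverted)
t(2,9) = 2.67 - 2.210·0.172549 = 2.289
Σt over all 12·9 pixels = 24547/150 ≈ 163.6466667
V = pitch²·Σt = 0.66²·24547/150 = 71.284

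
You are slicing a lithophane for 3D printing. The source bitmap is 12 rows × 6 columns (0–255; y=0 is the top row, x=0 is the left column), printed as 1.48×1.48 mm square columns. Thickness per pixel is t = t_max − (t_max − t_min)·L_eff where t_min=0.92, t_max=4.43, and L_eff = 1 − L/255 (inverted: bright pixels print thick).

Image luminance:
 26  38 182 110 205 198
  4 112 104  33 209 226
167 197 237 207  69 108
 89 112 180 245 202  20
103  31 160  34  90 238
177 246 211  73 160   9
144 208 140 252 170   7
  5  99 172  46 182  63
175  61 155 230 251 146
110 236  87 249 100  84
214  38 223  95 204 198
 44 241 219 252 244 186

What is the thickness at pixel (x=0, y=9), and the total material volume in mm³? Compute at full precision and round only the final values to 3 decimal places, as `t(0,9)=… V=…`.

span = t_max - t_min = 4.43 - 0.92 = 3.510
L(0,9) = 110, L_eff = 1 - 110/255 = 0.568627 (inverted)
t(0,9) = 4.43 - 3.510·0.568627 = 2.434
Σt over all 12·6 pixels = 886527/4250 ≈ 208.5945882
V = pitch²·Σt = 1.48²·886527/4250 = 456.906

t(0,9)=2.434 V=456.906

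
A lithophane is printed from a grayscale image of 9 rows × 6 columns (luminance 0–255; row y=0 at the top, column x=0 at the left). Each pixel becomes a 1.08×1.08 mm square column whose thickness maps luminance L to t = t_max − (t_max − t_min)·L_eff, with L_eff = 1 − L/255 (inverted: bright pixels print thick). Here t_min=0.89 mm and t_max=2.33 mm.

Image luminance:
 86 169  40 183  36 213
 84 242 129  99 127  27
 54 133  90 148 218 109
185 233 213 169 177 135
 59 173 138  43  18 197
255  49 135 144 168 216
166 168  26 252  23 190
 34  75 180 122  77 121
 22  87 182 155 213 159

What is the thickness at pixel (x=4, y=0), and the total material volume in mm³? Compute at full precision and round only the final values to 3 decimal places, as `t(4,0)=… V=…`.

t(4,0)=1.093 V=103.126

span = t_max - t_min = 2.33 - 0.89 = 1.440
L(4,0) = 36, L_eff = 1 - 36/255 = 0.858824 (inverted)
t(4,0) = 2.33 - 1.440·0.858824 = 1.093
Σt over all 9·6 pixels = 375759/4250 ≈ 88.4138824
V = pitch²·Σt = 1.08²·375759/4250 = 103.126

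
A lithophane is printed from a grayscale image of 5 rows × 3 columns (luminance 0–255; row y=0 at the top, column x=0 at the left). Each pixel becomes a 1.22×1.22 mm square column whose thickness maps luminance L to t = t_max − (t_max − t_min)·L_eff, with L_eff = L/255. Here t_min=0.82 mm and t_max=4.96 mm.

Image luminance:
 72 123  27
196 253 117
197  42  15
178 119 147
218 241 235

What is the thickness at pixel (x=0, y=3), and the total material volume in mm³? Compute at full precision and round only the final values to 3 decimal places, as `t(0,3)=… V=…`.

span = t_max - t_min = 4.96 - 0.82 = 4.140
L(0,3) = 178, L_eff = 178/255 = 0.698039
t(0,3) = 4.96 - 4.140·0.698039 = 2.070
Σt over all 5·3 pixels = 16578/425 ≈ 39.0070588
V = pitch²·Σt = 1.22²·16578/425 = 58.058

t(0,3)=2.070 V=58.058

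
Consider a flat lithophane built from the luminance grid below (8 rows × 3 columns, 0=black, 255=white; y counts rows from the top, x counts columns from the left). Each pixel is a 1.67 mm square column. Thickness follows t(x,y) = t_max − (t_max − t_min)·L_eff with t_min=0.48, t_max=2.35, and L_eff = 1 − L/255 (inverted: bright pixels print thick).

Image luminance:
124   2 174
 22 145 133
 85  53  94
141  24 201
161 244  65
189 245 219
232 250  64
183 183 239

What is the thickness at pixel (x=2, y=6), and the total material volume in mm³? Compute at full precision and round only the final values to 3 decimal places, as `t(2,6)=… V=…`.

span = t_max - t_min = 2.35 - 0.48 = 1.870
L(2,6) = 64, L_eff = 1 - 64/255 = 0.749020 (inverted)
t(2,6) = 2.35 - 1.870·0.749020 = 0.949
Σt over all 8·3 pixels = 13868/375 ≈ 36.9813333
V = pitch²·Σt = 1.67²·13868/375 = 103.137

t(2,6)=0.949 V=103.137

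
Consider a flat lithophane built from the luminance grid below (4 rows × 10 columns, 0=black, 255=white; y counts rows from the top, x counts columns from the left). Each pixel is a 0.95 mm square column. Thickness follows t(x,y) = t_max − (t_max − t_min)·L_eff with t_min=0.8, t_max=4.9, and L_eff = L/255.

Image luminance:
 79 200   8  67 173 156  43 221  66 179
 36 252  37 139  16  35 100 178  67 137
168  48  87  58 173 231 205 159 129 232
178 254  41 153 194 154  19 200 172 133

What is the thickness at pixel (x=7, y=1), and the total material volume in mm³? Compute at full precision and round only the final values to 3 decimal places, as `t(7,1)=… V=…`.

t(7,1)=2.038 V=101.768

span = t_max - t_min = 4.9 - 0.8 = 4.100
L(7,1) = 178, L_eff = 178/255 = 0.698039
t(7,1) = 4.9 - 4.100·0.698039 = 2.038
Σt over all 4·10 pixels = 287543/2550 ≈ 112.7619608
V = pitch²·Σt = 0.95²·287543/2550 = 101.768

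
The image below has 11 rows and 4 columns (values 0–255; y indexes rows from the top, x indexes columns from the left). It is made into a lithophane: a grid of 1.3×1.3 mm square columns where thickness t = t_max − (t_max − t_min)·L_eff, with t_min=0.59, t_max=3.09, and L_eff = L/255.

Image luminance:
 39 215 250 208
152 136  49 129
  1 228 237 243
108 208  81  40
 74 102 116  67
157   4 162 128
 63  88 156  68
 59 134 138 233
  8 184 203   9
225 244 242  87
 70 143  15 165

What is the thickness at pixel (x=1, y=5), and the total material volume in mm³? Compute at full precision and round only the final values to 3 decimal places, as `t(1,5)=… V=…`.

span = t_max - t_min = 3.09 - 0.59 = 2.500
L(1,5) = 4, L_eff = 4/255 = 0.015686
t(1,5) = 3.09 - 2.500·0.015686 = 3.051
Σt over all 11·4 pixels = 102499/1275 ≈ 80.3913725
V = pitch²·Σt = 1.3²·102499/1275 = 135.861

t(1,5)=3.051 V=135.861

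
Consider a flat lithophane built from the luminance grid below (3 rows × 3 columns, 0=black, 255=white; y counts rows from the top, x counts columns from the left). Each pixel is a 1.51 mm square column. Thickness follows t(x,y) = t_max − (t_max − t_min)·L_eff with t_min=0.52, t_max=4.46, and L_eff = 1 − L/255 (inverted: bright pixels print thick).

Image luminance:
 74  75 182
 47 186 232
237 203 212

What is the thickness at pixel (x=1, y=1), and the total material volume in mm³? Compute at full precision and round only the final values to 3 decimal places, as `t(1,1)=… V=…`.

t(1,1)=3.394 V=61.684

span = t_max - t_min = 4.46 - 0.52 = 3.940
L(1,1) = 186, L_eff = 1 - 186/255 = 0.270588 (inverted)
t(1,1) = 4.46 - 3.940·0.270588 = 3.394
Σt over all 3·3 pixels = 172463/6375 ≈ 27.0530196
V = pitch²·Σt = 1.51²·172463/6375 = 61.684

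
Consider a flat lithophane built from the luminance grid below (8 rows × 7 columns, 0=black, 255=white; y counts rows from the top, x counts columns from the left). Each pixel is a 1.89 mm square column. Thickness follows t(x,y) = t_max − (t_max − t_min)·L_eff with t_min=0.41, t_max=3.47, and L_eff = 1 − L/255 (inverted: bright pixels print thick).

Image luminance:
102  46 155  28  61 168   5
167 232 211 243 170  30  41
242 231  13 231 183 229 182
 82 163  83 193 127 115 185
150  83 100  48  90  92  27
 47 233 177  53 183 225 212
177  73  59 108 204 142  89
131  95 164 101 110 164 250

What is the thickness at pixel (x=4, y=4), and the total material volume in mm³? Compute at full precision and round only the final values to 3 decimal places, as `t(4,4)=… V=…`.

t(4,4)=1.490 V=403.719

span = t_max - t_min = 3.47 - 0.41 = 3.060
L(4,4) = 90, L_eff = 1 - 90/255 = 0.647059 (inverted)
t(4,4) = 3.47 - 3.060·0.647059 = 1.490
Σt over all 8·7 pixels = 113.02
V = pitch²·Σt = 1.89²·113.02 = 403.719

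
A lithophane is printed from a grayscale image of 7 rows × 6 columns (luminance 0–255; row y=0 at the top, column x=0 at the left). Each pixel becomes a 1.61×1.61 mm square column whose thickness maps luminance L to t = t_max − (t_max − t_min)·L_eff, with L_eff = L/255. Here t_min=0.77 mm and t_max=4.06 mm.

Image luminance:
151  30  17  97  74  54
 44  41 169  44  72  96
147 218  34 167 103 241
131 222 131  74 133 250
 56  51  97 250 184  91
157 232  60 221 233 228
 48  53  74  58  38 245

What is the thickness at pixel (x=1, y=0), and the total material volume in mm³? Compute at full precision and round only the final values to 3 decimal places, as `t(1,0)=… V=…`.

span = t_max - t_min = 4.06 - 0.77 = 3.290
L(1,0) = 30, L_eff = 30/255 = 0.117647
t(1,0) = 4.06 - 3.290·0.117647 = 3.673
Σt over all 7·6 pixels = 666274/6375 ≈ 104.5135686
V = pitch²·Σt = 1.61²·666274/6375 = 270.910

t(1,0)=3.673 V=270.910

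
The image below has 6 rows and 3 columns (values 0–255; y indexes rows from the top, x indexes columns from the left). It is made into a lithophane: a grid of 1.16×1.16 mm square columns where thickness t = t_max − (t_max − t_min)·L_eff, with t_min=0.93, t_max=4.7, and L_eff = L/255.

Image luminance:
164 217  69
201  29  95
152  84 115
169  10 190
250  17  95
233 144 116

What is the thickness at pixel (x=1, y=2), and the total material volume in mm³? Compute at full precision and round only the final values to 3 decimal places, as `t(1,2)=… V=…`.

span = t_max - t_min = 4.7 - 0.93 = 3.770
L(1,2) = 84, L_eff = 84/255 = 0.329412
t(1,2) = 4.7 - 3.770·0.329412 = 3.458
Σt over all 6·3 pixels = 25427/510 ≈ 49.8568627
V = pitch²·Σt = 1.16²·25427/510 = 67.087

t(1,2)=3.458 V=67.087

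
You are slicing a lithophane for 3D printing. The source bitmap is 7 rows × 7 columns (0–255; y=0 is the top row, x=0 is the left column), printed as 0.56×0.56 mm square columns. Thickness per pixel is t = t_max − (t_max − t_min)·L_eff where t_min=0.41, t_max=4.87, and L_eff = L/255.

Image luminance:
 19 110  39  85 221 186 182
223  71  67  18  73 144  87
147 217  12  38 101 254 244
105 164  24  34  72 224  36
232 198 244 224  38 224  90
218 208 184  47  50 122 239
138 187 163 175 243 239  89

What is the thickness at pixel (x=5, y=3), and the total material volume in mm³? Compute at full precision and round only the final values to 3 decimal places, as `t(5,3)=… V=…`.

span = t_max - t_min = 4.87 - 0.41 = 4.460
L(5,3) = 224, L_eff = 224/255 = 0.878431
t(5,3) = 4.87 - 4.460·0.878431 = 0.952
Σt over all 7·7 pixels = 180883/1500 ≈ 120.5886667
V = pitch²·Σt = 0.56²·180883/1500 = 37.817

t(5,3)=0.952 V=37.817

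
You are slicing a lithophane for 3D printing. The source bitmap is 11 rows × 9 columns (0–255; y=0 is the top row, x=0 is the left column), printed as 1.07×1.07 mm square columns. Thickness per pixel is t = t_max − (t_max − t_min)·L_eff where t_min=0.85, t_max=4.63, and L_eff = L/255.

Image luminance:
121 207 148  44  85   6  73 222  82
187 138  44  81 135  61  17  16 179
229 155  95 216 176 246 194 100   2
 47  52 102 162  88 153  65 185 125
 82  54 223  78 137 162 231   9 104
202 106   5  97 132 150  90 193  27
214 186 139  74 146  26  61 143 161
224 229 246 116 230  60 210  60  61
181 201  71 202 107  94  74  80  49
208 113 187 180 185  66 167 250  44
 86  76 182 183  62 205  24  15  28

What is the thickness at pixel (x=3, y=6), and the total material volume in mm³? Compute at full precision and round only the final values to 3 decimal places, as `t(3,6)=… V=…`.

span = t_max - t_min = 4.63 - 0.85 = 3.780
L(3,6) = 74, L_eff = 74/255 = 0.290196
t(3,6) = 4.63 - 3.780·0.290196 = 3.533
Σt over all 11·9 pixels = 2355669/8500 ≈ 277.1375294
V = pitch²·Σt = 1.07²·2355669/8500 = 317.295

t(3,6)=3.533 V=317.295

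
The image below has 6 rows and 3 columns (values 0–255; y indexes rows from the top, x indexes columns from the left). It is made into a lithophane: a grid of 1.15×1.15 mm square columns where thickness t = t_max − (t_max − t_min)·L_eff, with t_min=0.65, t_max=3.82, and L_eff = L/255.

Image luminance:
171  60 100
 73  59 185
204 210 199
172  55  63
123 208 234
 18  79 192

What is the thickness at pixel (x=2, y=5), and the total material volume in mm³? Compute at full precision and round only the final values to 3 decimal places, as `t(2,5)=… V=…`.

span = t_max - t_min = 3.82 - 0.65 = 3.170
L(2,5) = 192, L_eff = 192/255 = 0.752941
t(2,5) = 3.82 - 3.170·0.752941 = 1.433
Σt over all 6·3 pixels = 198199/5100 ≈ 38.8625490
V = pitch²·Σt = 1.15²·198199/5100 = 51.396

t(2,5)=1.433 V=51.396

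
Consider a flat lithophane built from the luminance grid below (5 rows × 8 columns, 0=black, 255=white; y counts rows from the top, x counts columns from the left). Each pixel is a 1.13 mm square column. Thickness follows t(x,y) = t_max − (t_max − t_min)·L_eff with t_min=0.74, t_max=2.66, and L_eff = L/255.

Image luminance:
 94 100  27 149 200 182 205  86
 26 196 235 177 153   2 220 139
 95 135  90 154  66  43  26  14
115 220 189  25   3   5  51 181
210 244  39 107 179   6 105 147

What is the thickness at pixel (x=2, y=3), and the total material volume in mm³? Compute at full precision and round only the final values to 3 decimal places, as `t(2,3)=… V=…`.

t(2,3)=1.237 V=91.252

span = t_max - t_min = 2.66 - 0.74 = 1.920
L(2,3) = 189, L_eff = 189/255 = 0.741176
t(2,3) = 2.66 - 1.920·0.741176 = 1.237
Σt over all 5·8 pixels = 30372/425 ≈ 71.4635294
V = pitch²·Σt = 1.13²·30372/425 = 91.252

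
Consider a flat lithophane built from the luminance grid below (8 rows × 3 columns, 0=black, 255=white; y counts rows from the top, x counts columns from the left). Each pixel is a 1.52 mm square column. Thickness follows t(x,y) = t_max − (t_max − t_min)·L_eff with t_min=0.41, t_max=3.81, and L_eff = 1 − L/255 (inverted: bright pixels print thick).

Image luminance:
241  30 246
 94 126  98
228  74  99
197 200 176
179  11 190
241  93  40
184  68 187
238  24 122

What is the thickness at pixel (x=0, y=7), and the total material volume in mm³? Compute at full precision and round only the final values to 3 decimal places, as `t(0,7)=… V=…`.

span = t_max - t_min = 3.81 - 0.41 = 3.400
L(0,7) = 238, L_eff = 1 - 238/255 = 0.066667 (inverted)
t(0,7) = 3.81 - 3.400·0.066667 = 3.583
Σt over all 8·3 pixels = 4124/75 ≈ 54.9866667
V = pitch²·Σt = 1.52²·4124/75 = 127.041

t(0,7)=3.583 V=127.041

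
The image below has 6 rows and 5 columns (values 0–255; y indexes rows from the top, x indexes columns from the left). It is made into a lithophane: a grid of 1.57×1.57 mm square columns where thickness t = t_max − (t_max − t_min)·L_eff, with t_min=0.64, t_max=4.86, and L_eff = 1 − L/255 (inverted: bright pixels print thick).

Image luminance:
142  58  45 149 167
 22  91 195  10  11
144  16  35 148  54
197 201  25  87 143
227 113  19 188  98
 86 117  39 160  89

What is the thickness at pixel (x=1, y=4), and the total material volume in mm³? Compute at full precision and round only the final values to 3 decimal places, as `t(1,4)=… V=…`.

t(1,4)=2.510 V=172.801

span = t_max - t_min = 4.86 - 0.64 = 4.220
L(1,4) = 113, L_eff = 1 - 113/255 = 0.556863 (inverted)
t(1,4) = 4.86 - 4.220·0.556863 = 2.510
Σt over all 6·5 pixels = 446918/6375 ≈ 70.1047843
V = pitch²·Σt = 1.57²·446918/6375 = 172.801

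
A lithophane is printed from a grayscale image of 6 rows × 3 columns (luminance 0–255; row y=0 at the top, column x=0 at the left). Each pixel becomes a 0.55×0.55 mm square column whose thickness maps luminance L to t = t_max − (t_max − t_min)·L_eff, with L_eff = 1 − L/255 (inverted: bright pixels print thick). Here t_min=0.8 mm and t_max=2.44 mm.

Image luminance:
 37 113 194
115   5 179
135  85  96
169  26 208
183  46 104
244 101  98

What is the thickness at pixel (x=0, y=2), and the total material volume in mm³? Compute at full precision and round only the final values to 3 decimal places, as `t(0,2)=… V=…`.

span = t_max - t_min = 2.44 - 0.8 = 1.640
L(0,2) = 135, L_eff = 1 - 135/255 = 0.470588 (inverted)
t(0,2) = 2.44 - 1.640·0.470588 = 1.668
Σt over all 6·3 pixels = 179458/6375 ≈ 28.1502745
V = pitch²·Σt = 0.55²·179458/6375 = 8.515

t(0,2)=1.668 V=8.515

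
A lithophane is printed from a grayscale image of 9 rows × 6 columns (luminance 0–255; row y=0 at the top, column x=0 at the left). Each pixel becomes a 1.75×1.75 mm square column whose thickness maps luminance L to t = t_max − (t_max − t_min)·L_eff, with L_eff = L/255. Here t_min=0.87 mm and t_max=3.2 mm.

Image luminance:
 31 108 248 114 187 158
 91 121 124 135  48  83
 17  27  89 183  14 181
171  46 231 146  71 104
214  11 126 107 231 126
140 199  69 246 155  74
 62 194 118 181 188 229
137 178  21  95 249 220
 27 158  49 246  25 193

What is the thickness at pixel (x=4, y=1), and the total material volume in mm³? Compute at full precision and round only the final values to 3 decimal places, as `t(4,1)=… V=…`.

t(4,1)=2.761 V=333.432

span = t_max - t_min = 3.2 - 0.87 = 2.330
L(4,1) = 48, L_eff = 48/255 = 0.188235
t(4,1) = 3.2 - 2.330·0.188235 = 2.761
Σt over all 9·6 pixels = 231361/2125 ≈ 108.8757647
V = pitch²·Σt = 1.75²·231361/2125 = 333.432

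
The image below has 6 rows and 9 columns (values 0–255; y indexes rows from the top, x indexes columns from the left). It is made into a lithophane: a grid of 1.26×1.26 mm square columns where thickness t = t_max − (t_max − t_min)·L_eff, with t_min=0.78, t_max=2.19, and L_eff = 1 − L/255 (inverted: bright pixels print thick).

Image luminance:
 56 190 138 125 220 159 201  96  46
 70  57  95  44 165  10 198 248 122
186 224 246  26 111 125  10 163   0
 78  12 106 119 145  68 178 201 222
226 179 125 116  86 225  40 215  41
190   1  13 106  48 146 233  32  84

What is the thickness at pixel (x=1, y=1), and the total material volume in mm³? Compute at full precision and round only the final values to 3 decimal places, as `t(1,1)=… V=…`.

span = t_max - t_min = 2.19 - 0.78 = 1.410
L(1,1) = 57, L_eff = 1 - 57/255 = 0.776471 (inverted)
t(1,1) = 2.19 - 1.410·0.776471 = 1.095
Σt over all 6·9 pixels = 333311/4250 ≈ 78.4261176
V = pitch²·Σt = 1.26²·333311/4250 = 124.509

t(1,1)=1.095 V=124.509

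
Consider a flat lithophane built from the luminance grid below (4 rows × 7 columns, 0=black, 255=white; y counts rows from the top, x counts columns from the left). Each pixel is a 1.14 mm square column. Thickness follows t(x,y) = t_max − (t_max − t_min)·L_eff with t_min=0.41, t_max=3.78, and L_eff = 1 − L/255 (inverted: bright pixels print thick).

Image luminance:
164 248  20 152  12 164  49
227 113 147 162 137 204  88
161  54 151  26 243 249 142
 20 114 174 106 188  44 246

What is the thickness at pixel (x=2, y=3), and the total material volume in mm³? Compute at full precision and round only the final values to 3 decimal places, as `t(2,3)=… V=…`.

span = t_max - t_min = 3.78 - 0.41 = 3.370
L(2,3) = 174, L_eff = 1 - 174/255 = 0.317647 (inverted)
t(2,3) = 3.78 - 3.370·0.317647 = 2.710
Σt over all 4·7 pixels = 63001/1020 ≈ 61.7656863
V = pitch²·Σt = 1.14²·63001/1020 = 80.271

t(2,3)=2.710 V=80.271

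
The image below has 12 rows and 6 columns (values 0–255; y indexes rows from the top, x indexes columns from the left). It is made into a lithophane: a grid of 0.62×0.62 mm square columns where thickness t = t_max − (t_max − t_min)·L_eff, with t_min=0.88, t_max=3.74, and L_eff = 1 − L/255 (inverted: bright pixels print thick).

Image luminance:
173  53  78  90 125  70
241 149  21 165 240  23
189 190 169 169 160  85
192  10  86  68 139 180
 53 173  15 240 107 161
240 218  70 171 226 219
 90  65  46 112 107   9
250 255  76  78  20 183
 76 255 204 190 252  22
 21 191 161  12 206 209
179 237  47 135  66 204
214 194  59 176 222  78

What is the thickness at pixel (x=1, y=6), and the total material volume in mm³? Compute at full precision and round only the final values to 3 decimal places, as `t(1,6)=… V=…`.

span = t_max - t_min = 3.74 - 0.88 = 2.860
L(1,6) = 65, L_eff = 1 - 65/255 = 0.745098 (inverted)
t(1,6) = 3.74 - 2.860·0.745098 = 1.609
Σt over all 12·6 pixels = 2217677/12750 ≈ 173.9354510
V = pitch²·Σt = 0.62²·2217677/12750 = 66.861

t(1,6)=1.609 V=66.861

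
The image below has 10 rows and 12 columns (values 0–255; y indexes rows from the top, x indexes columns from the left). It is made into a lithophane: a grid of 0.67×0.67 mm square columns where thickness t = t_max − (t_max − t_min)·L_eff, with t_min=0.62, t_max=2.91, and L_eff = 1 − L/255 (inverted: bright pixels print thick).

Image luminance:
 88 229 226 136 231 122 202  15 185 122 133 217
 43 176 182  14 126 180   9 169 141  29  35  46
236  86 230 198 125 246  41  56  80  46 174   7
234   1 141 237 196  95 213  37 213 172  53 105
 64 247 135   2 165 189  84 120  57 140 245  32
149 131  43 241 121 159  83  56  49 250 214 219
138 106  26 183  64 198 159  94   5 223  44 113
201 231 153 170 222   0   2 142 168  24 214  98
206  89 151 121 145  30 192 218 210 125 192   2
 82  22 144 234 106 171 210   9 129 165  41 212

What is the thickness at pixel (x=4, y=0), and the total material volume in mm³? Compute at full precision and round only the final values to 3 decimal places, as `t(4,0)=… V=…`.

span = t_max - t_min = 2.91 - 0.62 = 2.290
L(4,0) = 231, L_eff = 1 - 231/255 = 0.094118 (inverted)
t(4,0) = 2.91 - 2.290·0.094118 = 2.694
Σt over all 10·12 pixels = 215.006
V = pitch²·Σt = 0.67²·215.006 = 96.516

t(4,0)=2.694 V=96.516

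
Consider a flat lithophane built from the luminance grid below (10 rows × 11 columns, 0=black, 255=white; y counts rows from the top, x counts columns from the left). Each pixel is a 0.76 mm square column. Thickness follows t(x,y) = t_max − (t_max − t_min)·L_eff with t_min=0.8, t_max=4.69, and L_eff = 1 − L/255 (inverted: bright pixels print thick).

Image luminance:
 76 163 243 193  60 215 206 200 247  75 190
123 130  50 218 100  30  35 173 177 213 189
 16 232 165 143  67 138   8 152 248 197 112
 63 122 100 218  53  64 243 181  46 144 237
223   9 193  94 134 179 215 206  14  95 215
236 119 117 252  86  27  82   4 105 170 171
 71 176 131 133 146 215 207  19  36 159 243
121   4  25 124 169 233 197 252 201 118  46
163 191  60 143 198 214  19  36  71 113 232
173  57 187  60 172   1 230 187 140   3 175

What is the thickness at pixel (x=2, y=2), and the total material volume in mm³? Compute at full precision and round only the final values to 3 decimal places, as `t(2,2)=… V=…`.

t(2,2)=3.317 V=183.455

span = t_max - t_min = 4.69 - 0.8 = 3.890
L(2,2) = 165, L_eff = 1 - 165/255 = 0.352941 (inverted)
t(2,2) = 4.69 - 3.890·0.352941 = 3.317
Σt over all 10·11 pixels = 2024807/6375 ≈ 317.6167843
V = pitch²·Σt = 0.76²·2024807/6375 = 183.455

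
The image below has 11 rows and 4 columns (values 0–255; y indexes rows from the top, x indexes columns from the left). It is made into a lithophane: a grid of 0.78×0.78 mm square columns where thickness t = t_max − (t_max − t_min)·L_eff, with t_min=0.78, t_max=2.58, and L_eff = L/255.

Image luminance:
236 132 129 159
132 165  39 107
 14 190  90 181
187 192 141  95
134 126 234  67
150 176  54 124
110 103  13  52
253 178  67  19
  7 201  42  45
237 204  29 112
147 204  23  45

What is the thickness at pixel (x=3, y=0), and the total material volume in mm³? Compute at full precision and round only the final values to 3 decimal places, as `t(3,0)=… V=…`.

t(3,0)=1.458 V=46.111

span = t_max - t_min = 2.58 - 0.78 = 1.800
L(3,0) = 159, L_eff = 159/255 = 0.623529
t(3,0) = 2.58 - 1.800·0.623529 = 1.458
Σt over all 11·4 pixels = 32211/425 ≈ 75.7905882
V = pitch²·Σt = 0.78²·32211/425 = 46.111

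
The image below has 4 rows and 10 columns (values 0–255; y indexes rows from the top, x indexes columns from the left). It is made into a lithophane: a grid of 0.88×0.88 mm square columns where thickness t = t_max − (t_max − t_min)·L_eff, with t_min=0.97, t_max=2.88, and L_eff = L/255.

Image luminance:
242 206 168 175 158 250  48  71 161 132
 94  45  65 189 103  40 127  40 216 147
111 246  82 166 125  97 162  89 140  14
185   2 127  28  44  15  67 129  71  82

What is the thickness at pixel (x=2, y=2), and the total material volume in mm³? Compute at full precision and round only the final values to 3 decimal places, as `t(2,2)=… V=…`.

span = t_max - t_min = 2.88 - 0.97 = 1.910
L(2,2) = 82, L_eff = 82/255 = 0.321569
t(2,2) = 2.88 - 1.910·0.321569 = 2.266
Σt over all 4·10 pixels = 682577/8500 ≈ 80.3031765
V = pitch²·Σt = 0.88²·682577/8500 = 62.187

t(2,2)=2.266 V=62.187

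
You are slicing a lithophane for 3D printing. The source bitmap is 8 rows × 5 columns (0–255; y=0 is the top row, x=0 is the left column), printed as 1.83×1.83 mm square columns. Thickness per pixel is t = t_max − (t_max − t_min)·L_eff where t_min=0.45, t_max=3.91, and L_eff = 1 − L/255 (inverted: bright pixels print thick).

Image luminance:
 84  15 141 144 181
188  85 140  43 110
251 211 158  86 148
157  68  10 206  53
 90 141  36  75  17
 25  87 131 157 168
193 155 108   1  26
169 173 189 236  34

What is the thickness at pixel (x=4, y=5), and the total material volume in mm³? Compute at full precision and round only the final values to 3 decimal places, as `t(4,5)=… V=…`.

span = t_max - t_min = 3.91 - 0.45 = 3.460
L(4,5) = 168, L_eff = 1 - 168/255 = 0.341176 (inverted)
t(4,5) = 3.91 - 3.460·0.341176 = 2.730
Σt over all 8·5 pixels = 104087/1275 ≈ 81.6368627
V = pitch²·Σt = 1.83²·104087/1275 = 273.394

t(4,5)=2.730 V=273.394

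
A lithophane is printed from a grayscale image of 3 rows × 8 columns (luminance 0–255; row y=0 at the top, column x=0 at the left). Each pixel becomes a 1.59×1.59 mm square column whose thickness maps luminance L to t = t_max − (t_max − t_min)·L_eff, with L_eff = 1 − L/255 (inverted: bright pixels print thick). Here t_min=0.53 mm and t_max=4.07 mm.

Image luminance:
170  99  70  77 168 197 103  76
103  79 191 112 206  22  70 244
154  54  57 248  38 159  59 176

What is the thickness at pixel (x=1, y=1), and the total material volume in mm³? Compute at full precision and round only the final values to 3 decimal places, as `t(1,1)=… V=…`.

span = t_max - t_min = 4.07 - 0.53 = 3.540
L(1,1) = 79, L_eff = 1 - 79/255 = 0.690196 (inverted)
t(1,1) = 4.07 - 3.540·0.690196 = 1.627
Σt over all 3·8 pixels = 113524/2125 ≈ 53.4230588
V = pitch²·Σt = 1.59²·113524/2125 = 135.059

t(1,1)=1.627 V=135.059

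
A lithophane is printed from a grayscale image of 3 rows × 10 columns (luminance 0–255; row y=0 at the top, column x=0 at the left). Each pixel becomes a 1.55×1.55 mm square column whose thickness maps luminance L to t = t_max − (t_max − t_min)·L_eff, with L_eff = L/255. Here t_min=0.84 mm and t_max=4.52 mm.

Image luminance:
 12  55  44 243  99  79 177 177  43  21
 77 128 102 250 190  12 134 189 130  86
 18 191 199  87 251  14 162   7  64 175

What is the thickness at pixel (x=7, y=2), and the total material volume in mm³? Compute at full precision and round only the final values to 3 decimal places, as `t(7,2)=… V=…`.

t(7,2)=4.419 V=207.342

span = t_max - t_min = 4.52 - 0.84 = 3.680
L(7,2) = 7, L_eff = 7/255 = 0.027451
t(7,2) = 4.52 - 3.680·0.027451 = 4.419
Σt over all 3·10 pixels = 550178/6375 ≈ 86.3024314
V = pitch²·Σt = 1.55²·550178/6375 = 207.342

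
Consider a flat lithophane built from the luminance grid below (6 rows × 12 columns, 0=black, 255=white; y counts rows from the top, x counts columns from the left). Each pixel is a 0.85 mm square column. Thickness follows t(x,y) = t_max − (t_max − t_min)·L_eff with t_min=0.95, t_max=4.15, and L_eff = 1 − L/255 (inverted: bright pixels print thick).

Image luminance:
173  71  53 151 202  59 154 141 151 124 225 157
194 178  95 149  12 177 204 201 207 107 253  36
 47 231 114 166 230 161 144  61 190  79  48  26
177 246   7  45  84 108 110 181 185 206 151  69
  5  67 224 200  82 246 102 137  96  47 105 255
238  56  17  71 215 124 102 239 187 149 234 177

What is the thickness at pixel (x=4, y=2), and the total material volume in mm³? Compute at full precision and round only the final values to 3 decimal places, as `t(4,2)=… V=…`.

t(4,2)=3.836 V=139.315

span = t_max - t_min = 4.15 - 0.95 = 3.200
L(4,2) = 230, L_eff = 1 - 230/255 = 0.098039 (inverted)
t(4,2) = 4.15 - 3.200·0.098039 = 3.836
Σt over all 6·12 pixels = 3278/17 ≈ 192.8235294
V = pitch²·Σt = 0.85²·3278/17 = 139.315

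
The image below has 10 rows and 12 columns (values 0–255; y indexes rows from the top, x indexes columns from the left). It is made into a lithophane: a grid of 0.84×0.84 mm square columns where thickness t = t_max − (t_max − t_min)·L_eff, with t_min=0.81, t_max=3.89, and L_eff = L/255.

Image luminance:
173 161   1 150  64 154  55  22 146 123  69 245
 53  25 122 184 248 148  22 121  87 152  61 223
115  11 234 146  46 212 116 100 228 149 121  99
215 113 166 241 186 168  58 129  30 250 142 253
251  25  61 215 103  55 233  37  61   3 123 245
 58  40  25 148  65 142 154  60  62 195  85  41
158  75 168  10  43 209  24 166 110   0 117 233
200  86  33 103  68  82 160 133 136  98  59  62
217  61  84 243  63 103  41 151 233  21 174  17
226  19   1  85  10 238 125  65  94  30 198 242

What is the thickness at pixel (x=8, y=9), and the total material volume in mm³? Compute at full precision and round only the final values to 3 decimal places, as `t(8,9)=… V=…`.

span = t_max - t_min = 3.89 - 0.81 = 3.080
L(8,9) = 94, L_eff = 94/255 = 0.368627
t(8,9) = 3.89 - 3.080·0.368627 = 2.755
Σt over all 10·12 pixels = 1890304/6375 ≈ 296.5182745
V = pitch²·Σt = 0.84²·1890304/6375 = 209.223

t(8,9)=2.755 V=209.223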